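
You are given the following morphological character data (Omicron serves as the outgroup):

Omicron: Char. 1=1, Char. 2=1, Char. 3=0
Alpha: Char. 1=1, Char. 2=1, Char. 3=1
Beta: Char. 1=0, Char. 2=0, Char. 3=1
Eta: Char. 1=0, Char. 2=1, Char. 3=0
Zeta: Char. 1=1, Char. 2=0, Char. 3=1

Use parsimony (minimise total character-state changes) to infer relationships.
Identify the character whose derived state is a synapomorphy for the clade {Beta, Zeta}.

Char. 2

Character polarity is set by the outgroup: the derived state is whichever differs from the outgroup's state, so for Char. 1, Char. 2 the derived state is '0', and for the remaining characters it is '1'.
Char. 1 (state '0') occurs in Beta and Eta but conflicts with the nesting implied by the other characters — most parsimoniously interpreted as homoplasy.
Char. 2 (derived state '0') is shared by Beta and Zeta — a synapomorphy uniting that clade.
Char. 3 (derived state '1') is shared by Alpha, Beta, and Zeta — a synapomorphy uniting that clade.
Most parsimonious ingroup topology: ((Alpha,(Beta,Zeta)),Eta).
The clade {Beta, Zeta} is supported by Char. 2: its derived state '0' occurs in exactly those taxa and in no other taxon (including the outgroup).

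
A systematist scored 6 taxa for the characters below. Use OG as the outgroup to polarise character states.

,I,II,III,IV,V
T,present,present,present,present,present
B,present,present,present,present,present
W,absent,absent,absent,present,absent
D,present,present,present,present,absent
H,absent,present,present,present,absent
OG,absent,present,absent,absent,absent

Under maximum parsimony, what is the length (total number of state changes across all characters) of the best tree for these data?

Character polarity is set by the outgroup: the derived state is whichever differs from the outgroup's state, so for II the derived state is 'absent', and for the remaining characters it is 'present'.
I (derived state 'present') is shared by B, D, and T — a synapomorphy uniting that clade.
II (derived state 'absent') is unique to W (autapomorphy; uninformative for grouping).
Only B, D, H, and T show the derived state 'present' for III, supporting them as a clade.
IV (derived state 'present') is shared by all ingroup taxa — unites the whole ingroup.
Only B and T show the derived state 'present' for V, supporting them as a clade.
Most parsimonious ingroup topology: ((((B,T),D),H),W).
Changes per character on this tree: I: 1; II: 1; III: 1; IV: 1; V: 1.
Total = 5.

5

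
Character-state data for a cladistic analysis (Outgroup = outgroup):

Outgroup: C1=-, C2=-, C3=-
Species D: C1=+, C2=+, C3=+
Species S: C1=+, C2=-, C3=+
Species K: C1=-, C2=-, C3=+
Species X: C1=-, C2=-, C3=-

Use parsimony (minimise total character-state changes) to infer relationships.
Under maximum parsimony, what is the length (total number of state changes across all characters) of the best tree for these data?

The outgroup has state '-' for every character, so '+' is the derived state throughout.
Only Species D and Species S show the derived state '+' for C1, supporting them as a clade.
C2: derived state '+' in Species D only — an autapomorphy, so it tells us nothing about relationships among taxa.
C3 (derived state '+') is shared by Species D, Species K, and Species S — a synapomorphy uniting that clade.
Most parsimonious ingroup topology: (((Species D,Species S),Species K),Species X).
Changes per character on this tree: C1: 1; C2: 1; C3: 1.
Total = 3.

3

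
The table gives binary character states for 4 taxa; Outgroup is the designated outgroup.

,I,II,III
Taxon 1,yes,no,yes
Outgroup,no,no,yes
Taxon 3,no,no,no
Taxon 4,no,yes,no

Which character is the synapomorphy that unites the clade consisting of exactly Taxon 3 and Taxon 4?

III

Character polarity is set by the outgroup: the derived state is whichever differs from the outgroup's state, so for III the derived state is 'no', and for the remaining characters it is 'yes'.
I (derived state 'yes') is unique to Taxon 1 (autapomorphy; uninformative for grouping).
II (derived state 'yes') is unique to Taxon 4 (autapomorphy; uninformative for grouping).
III (derived state 'no') is shared by Taxon 3 and Taxon 4 — a synapomorphy uniting that clade.
Most parsimonious ingroup topology: ((Taxon 3,Taxon 4),Taxon 1).
The clade {Taxon 3, Taxon 4} is supported by III: its derived state 'no' occurs in exactly those taxa and in no other taxon (including the outgroup).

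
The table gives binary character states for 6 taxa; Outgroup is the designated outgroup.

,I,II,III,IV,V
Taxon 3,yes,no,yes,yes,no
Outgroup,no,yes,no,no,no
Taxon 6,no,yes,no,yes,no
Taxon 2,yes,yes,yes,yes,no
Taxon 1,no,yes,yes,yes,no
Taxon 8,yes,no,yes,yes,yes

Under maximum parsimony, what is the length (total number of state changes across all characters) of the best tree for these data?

Character polarity is set by the outgroup: the derived state is whichever differs from the outgroup's state, so for II the derived state is 'no', and for the remaining characters it is 'yes'.
I (derived state 'yes') is shared by Taxon 2, Taxon 3, and Taxon 8 — a synapomorphy uniting that clade.
Only Taxon 3 and Taxon 8 show the derived state 'no' for II, supporting them as a clade.
III (derived state 'yes') is shared by Taxon 1, Taxon 2, Taxon 3, and Taxon 8 — a synapomorphy uniting that clade.
All ingroup taxa share the derived state 'yes' for IV; it defines the ingroup but does not resolve relationships within it.
V: derived state 'yes' in Taxon 8 only — an autapomorphy, so it tells us nothing about relationships among taxa.
Most parsimonious ingroup topology: (((Taxon 2,(Taxon 8,Taxon 3)),Taxon 1),Taxon 6).
Changes per character on this tree: I: 1; II: 1; III: 1; IV: 1; V: 1.
Total = 5.

5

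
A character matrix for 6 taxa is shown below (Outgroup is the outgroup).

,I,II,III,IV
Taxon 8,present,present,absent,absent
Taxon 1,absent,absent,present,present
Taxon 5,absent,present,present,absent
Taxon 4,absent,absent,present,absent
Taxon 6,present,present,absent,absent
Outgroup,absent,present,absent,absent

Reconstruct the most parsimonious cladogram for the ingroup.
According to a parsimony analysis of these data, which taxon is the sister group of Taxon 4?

Taxon 1

Character polarity is set by the outgroup: the derived state is whichever differs from the outgroup's state, so for II the derived state is 'absent', and for the remaining characters it is 'present'.
I (derived state 'present') is shared by Taxon 6 and Taxon 8 — a synapomorphy uniting that clade.
Only Taxon 1 and Taxon 4 show the derived state 'absent' for II, supporting them as a clade.
III (derived state 'present') is shared by Taxon 1, Taxon 4, and Taxon 5 — a synapomorphy uniting that clade.
IV: derived state 'present' in Taxon 1 only — an autapomorphy, so it tells us nothing about relationships among taxa.
Most parsimonious ingroup topology: (((Taxon 4,Taxon 1),Taxon 5),(Taxon 6,Taxon 8)).
Taxon 4 and Taxon 1 form a cherry on this tree, so they are sister taxa.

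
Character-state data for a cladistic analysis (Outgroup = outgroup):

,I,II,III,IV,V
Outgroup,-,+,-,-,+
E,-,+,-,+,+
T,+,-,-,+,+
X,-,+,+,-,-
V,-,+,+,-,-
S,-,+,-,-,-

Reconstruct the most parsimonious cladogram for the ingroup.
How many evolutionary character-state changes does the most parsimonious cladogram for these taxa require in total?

Character polarity is set by the outgroup: the derived state is whichever differs from the outgroup's state, so for II, V the derived state is '-', and for the remaining characters it is '+'.
I: derived state '+' in T only — an autapomorphy, so it tells us nothing about relationships among taxa.
II (derived state '-') is unique to T (autapomorphy; uninformative for grouping).
Only V and X show the derived state '+' for III, supporting them as a clade.
Only E and T show the derived state '+' for IV, supporting them as a clade.
V: derived state '-' in S, V, and X only — synapomorphy for {S, V, X}.
Most parsimonious ingroup topology: ((E,T),((X,V),S)).
Changes per character on this tree: I: 1; II: 1; III: 1; IV: 1; V: 1.
Total = 5.

5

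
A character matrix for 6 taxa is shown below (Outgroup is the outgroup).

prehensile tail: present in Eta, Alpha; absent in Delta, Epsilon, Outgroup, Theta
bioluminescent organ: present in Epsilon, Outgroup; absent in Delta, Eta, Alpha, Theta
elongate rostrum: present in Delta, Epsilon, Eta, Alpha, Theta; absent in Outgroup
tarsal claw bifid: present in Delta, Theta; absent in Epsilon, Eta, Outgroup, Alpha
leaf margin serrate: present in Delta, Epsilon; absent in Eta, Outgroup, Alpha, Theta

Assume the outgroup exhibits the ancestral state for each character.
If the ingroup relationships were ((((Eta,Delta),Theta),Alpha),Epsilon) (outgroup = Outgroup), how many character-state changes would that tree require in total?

Map each character onto ((((Eta,Delta),Theta),Alpha),Epsilon) (rooted by Outgroup) and count the minimum state changes it requires (Fitch parsimony):
prehensile tail: 2; bioluminescent organ: 1; elongate rostrum: 1; tarsal claw bifid: 2; leaf margin serrate: 2.
Total tree length = 8.

8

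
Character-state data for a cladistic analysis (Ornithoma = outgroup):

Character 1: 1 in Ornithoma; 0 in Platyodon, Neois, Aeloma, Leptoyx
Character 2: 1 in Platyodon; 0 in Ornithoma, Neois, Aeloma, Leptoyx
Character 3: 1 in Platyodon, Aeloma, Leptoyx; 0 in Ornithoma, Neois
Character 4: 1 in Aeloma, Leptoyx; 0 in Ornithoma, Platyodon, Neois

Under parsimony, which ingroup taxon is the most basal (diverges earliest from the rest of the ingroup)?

Neois

Character polarity is set by the outgroup: the derived state is whichever differs from the outgroup's state, so for Character 1 the derived state is '0', and for the remaining characters it is '1'.
Character 1 (derived state '0') is shared by all ingroup taxa — unites the whole ingroup.
Character 2 (derived state '1') is unique to Platyodon (autapomorphy; uninformative for grouping).
Only Aeloma, Leptoyx, and Platyodon show the derived state '1' for Character 3, supporting them as a clade.
Only Aeloma and Leptoyx show the derived state '1' for Character 4, supporting them as a clade.
Most parsimonious ingroup topology: ((Platyodon,(Aeloma,Leptoyx)),Neois).
Neois is sister to the clade containing all other ingroup taxa, so it is the earliest-diverging (most basal) ingroup lineage.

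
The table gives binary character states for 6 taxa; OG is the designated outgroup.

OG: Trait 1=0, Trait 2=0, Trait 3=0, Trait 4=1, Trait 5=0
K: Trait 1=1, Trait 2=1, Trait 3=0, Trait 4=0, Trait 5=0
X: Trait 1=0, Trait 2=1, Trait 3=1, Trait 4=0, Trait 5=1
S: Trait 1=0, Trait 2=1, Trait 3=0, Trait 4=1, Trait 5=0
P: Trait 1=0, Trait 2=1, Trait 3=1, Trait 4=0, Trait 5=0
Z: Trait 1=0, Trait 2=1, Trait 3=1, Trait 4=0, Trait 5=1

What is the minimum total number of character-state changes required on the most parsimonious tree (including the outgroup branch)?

Character polarity is set by the outgroup: the derived state is whichever differs from the outgroup's state, so for Trait 4 the derived state is '0', and for the remaining characters it is '1'.
Trait 1 (derived state '1') is unique to K (autapomorphy; uninformative for grouping).
All ingroup taxa share the derived state '1' for Trait 2; it defines the ingroup but does not resolve relationships within it.
Trait 3: derived state '1' in P, X, and Z only — synapomorphy for {P, X, Z}.
Trait 4: derived state '0' in K, P, X, and Z only — synapomorphy for {K, P, X, Z}.
Trait 5: derived state '1' in X and Z only — synapomorphy for {X, Z}.
Most parsimonious ingroup topology: ((K,((X,Z),P)),S).
Changes per character on this tree: Trait 1: 1; Trait 2: 1; Trait 3: 1; Trait 4: 1; Trait 5: 1.
Total = 5.

5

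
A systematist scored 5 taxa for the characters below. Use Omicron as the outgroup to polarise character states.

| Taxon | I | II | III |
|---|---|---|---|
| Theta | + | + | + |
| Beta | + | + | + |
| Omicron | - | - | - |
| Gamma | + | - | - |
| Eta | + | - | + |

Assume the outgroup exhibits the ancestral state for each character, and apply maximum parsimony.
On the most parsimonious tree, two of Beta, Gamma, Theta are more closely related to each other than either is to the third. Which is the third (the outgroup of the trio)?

Gamma

The outgroup has state '-' for every character, so '+' is the derived state throughout.
All ingroup taxa share the derived state '+' for I; it defines the ingroup but does not resolve relationships within it.
II (derived state '+') is shared by Beta and Theta — a synapomorphy uniting that clade.
III: derived state '+' in Beta, Eta, and Theta only — synapomorphy for {Beta, Eta, Theta}.
Most parsimonious ingroup topology: (((Beta,Theta),Eta),Gamma).
Beta and Theta share a more recent common ancestor with each other than either does with Gamma, so Gamma is the least closely related of the three.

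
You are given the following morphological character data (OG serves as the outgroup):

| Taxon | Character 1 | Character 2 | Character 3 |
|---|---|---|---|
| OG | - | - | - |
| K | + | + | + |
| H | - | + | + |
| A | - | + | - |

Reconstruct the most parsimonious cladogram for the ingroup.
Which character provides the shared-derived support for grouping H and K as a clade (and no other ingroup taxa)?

The outgroup has state '-' for every character, so '+' is the derived state throughout.
Character 1: derived state '+' in K only — an autapomorphy, so it tells us nothing about relationships among taxa.
All ingroup taxa share the derived state '+' for Character 2; it defines the ingroup but does not resolve relationships within it.
Character 3: derived state '+' in H and K only — synapomorphy for {H, K}.
Most parsimonious ingroup topology: ((H,K),A).
The clade {H, K} is supported by Character 3: its derived state '+' occurs in exactly those taxa and in no other taxon (including the outgroup).

Character 3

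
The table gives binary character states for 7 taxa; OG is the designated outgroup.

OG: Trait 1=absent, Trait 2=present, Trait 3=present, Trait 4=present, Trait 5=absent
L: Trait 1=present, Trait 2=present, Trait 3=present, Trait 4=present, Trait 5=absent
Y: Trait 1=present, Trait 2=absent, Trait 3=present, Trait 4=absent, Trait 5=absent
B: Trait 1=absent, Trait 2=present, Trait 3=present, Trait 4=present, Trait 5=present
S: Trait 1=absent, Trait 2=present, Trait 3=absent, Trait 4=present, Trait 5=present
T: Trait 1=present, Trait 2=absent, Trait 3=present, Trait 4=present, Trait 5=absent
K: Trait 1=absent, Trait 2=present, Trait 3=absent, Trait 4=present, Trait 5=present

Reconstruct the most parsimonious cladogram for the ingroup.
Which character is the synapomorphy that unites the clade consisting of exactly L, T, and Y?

Trait 1

Character polarity is set by the outgroup: the derived state is whichever differs from the outgroup's state, so for Trait 2, Trait 3, Trait 4 the derived state is 'absent', and for the remaining characters it is 'present'.
Trait 1: derived state 'present' in L, T, and Y only — synapomorphy for {L, T, Y}.
Trait 2 (derived state 'absent') is shared by T and Y — a synapomorphy uniting that clade.
Only K and S show the derived state 'absent' for Trait 3, supporting them as a clade.
Trait 4: derived state 'absent' in Y only — an autapomorphy, so it tells us nothing about relationships among taxa.
Only B, K, and S show the derived state 'present' for Trait 5, supporting them as a clade.
Most parsimonious ingroup topology: ((L,(Y,T)),(B,(S,K))).
The clade {L, T, Y} is supported by Trait 1: its derived state 'present' occurs in exactly those taxa and in no other taxon (including the outgroup).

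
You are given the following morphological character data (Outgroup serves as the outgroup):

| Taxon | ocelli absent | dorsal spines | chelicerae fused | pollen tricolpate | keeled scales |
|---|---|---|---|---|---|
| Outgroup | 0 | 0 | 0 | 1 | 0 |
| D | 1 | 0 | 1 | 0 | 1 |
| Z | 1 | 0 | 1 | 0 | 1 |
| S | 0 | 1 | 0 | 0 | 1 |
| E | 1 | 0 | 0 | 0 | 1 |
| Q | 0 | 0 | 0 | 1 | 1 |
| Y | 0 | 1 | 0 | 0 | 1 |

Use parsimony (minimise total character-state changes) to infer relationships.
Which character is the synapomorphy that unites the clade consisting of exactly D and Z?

Character polarity is set by the outgroup: the derived state is whichever differs from the outgroup's state, so for pollen tricolpate the derived state is '0', and for the remaining characters it is '1'.
ocelli absent: derived state '1' in D, E, and Z only — synapomorphy for {D, E, Z}.
dorsal spines: derived state '1' in S and Y only — synapomorphy for {S, Y}.
chelicerae fused (derived state '1') is shared by D and Z — a synapomorphy uniting that clade.
Only D, E, S, Y, and Z show the derived state '0' for pollen tricolpate, supporting them as a clade.
keeled scales (derived state '1') is shared by all ingroup taxa — unites the whole ingroup.
Most parsimonious ingroup topology: ((((D,Z),E),(S,Y)),Q).
The clade {D, Z} is supported by chelicerae fused: its derived state '1' occurs in exactly those taxa and in no other taxon (including the outgroup).

chelicerae fused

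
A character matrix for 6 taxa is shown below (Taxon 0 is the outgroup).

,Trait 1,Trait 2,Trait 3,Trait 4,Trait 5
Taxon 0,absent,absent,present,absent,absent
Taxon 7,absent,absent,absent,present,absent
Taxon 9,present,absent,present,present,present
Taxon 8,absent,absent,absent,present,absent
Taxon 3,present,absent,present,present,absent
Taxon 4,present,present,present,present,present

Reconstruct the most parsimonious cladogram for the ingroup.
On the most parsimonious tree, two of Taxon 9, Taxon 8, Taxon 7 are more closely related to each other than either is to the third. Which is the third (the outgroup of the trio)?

Character polarity is set by the outgroup: the derived state is whichever differs from the outgroup's state, so for Trait 3 the derived state is 'absent', and for the remaining characters it is 'present'.
Only Taxon 3, Taxon 4, and Taxon 9 show the derived state 'present' for Trait 1, supporting them as a clade.
Trait 2: derived state 'present' in Taxon 4 only — an autapomorphy, so it tells us nothing about relationships among taxa.
Trait 3: derived state 'absent' in Taxon 7 and Taxon 8 only — synapomorphy for {Taxon 7, Taxon 8}.
All ingroup taxa share the derived state 'present' for Trait 4; it defines the ingroup but does not resolve relationships within it.
Trait 5 (derived state 'present') is shared by Taxon 4 and Taxon 9 — a synapomorphy uniting that clade.
Most parsimonious ingroup topology: ((Taxon 7,Taxon 8),((Taxon 9,Taxon 4),Taxon 3)).
Taxon 8 and Taxon 7 share a more recent common ancestor with each other than either does with Taxon 9, so Taxon 9 is the least closely related of the three.

Taxon 9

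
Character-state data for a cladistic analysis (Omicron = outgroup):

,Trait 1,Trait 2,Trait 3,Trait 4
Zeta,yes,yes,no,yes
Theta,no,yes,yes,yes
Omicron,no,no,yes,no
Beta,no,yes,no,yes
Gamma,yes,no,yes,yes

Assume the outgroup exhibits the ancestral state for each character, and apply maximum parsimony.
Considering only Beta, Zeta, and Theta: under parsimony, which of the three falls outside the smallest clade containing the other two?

Character polarity is set by the outgroup: the derived state is whichever differs from the outgroup's state, so for Trait 3 the derived state is 'no', and for the remaining characters it is 'yes'.
Trait 1 (state 'yes') occurs in Gamma and Zeta but conflicts with the nesting implied by the other characters — most parsimoniously interpreted as homoplasy.
Only Beta, Theta, and Zeta show the derived state 'yes' for Trait 2, supporting them as a clade.
Trait 3: derived state 'no' in Beta and Zeta only — synapomorphy for {Beta, Zeta}.
Trait 4 (derived state 'yes') is shared by all ingroup taxa — unites the whole ingroup.
Most parsimonious ingroup topology: ((Theta,(Beta,Zeta)),Gamma).
Zeta and Beta share a more recent common ancestor with each other than either does with Theta, so Theta is the least closely related of the three.

Theta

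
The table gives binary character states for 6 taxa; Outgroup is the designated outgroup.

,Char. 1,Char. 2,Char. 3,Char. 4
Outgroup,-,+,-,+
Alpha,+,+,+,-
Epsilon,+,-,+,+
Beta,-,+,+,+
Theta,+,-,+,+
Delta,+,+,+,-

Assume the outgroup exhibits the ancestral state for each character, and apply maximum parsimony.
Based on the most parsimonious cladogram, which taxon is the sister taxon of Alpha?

Character polarity is set by the outgroup: the derived state is whichever differs from the outgroup's state, so for Char. 2, Char. 4 the derived state is '-', and for the remaining characters it is '+'.
Char. 1: derived state '+' in Alpha, Delta, Epsilon, and Theta only — synapomorphy for {Alpha, Delta, Epsilon, Theta}.
Char. 2: derived state '-' in Epsilon and Theta only — synapomorphy for {Epsilon, Theta}.
All ingroup taxa share the derived state '+' for Char. 3; it defines the ingroup but does not resolve relationships within it.
Only Alpha and Delta show the derived state '-' for Char. 4, supporting them as a clade.
Most parsimonious ingroup topology: (((Alpha,Delta),(Epsilon,Theta)),Beta).
Alpha and Delta form a cherry on this tree, so they are sister taxa.

Delta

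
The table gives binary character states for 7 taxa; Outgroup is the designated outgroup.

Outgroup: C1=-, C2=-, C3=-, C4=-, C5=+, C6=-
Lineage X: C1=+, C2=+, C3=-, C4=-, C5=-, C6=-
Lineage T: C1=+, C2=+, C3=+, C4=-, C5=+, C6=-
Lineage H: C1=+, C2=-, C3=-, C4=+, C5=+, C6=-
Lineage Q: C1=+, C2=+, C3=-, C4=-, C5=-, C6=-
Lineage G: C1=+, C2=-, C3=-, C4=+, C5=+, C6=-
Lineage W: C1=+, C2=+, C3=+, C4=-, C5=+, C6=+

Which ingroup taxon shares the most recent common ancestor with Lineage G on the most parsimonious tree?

Lineage H

Character polarity is set by the outgroup: the derived state is whichever differs from the outgroup's state, so for C5 the derived state is '-', and for the remaining characters it is '+'.
C1 (derived state '+') is shared by all ingroup taxa — unites the whole ingroup.
C2 (derived state '+') is shared by Lineage Q, Lineage T, Lineage W, and Lineage X — a synapomorphy uniting that clade.
Only Lineage T and Lineage W show the derived state '+' for C3, supporting them as a clade.
C4 (derived state '+') is shared by Lineage G and Lineage H — a synapomorphy uniting that clade.
C5 (derived state '-') is shared by Lineage Q and Lineage X — a synapomorphy uniting that clade.
C6 (derived state '+') is unique to Lineage W (autapomorphy; uninformative for grouping).
Most parsimonious ingroup topology: (((Lineage X,Lineage Q),(Lineage T,Lineage W)),(Lineage H,Lineage G)).
Lineage G and Lineage H form a cherry on this tree, so they are sister taxa.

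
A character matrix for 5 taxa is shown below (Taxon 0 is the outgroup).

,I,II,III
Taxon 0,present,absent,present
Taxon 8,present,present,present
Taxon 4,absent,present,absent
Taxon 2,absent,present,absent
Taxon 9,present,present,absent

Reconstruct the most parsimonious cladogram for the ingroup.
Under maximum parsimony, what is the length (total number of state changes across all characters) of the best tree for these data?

Character polarity is set by the outgroup: the derived state is whichever differs from the outgroup's state, so for I, III the derived state is 'absent', and for the remaining characters it is 'present'.
Only Taxon 2 and Taxon 4 show the derived state 'absent' for I, supporting them as a clade.
All ingroup taxa share the derived state 'present' for II; it defines the ingroup but does not resolve relationships within it.
III (derived state 'absent') is shared by Taxon 2, Taxon 4, and Taxon 9 — a synapomorphy uniting that clade.
Most parsimonious ingroup topology: (Taxon 8,((Taxon 4,Taxon 2),Taxon 9)).
Changes per character on this tree: I: 1; II: 1; III: 1.
Total = 3.

3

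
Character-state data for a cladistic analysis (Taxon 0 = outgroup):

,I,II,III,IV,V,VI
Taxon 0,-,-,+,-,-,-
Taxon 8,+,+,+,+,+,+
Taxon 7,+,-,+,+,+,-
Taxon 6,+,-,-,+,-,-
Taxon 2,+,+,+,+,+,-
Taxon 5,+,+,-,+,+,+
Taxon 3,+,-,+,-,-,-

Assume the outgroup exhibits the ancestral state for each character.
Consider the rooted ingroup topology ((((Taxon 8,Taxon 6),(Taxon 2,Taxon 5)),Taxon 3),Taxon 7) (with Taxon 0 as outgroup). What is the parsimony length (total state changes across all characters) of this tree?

12

Map each character onto ((((Taxon 8,Taxon 6),(Taxon 2,Taxon 5)),Taxon 3),Taxon 7) (rooted by Taxon 0) and count the minimum state changes it requires (Fitch parsimony):
I: 1; II: 2; III: 2; IV: 2; V: 3; VI: 2.
Total tree length = 12.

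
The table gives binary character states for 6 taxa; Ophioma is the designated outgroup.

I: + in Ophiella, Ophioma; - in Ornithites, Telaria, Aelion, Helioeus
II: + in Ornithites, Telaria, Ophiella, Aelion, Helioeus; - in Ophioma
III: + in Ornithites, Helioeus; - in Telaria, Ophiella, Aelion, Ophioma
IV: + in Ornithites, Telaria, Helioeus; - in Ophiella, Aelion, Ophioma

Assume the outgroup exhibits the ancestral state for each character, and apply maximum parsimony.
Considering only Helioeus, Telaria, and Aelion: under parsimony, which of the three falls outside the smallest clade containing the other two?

Aelion

Character polarity is set by the outgroup: the derived state is whichever differs from the outgroup's state, so for I the derived state is '-', and for the remaining characters it is '+'.
Only Aelion, Helioeus, Ornithites, and Telaria show the derived state '-' for I, supporting them as a clade.
All ingroup taxa share the derived state '+' for II; it defines the ingroup but does not resolve relationships within it.
Only Helioeus and Ornithites show the derived state '+' for III, supporting them as a clade.
Only Helioeus, Ornithites, and Telaria show the derived state '+' for IV, supporting them as a clade.
Most parsimonious ingroup topology: ((((Ornithites,Helioeus),Telaria),Aelion),Ophiella).
Telaria and Helioeus share a more recent common ancestor with each other than either does with Aelion, so Aelion is the least closely related of the three.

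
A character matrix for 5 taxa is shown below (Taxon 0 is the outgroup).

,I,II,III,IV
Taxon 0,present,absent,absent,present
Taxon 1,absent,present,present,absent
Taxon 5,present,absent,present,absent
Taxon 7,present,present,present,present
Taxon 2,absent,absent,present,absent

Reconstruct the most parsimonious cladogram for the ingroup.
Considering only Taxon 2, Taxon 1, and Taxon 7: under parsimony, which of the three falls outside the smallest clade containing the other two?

Taxon 7

Character polarity is set by the outgroup: the derived state is whichever differs from the outgroup's state, so for I, IV the derived state is 'absent', and for the remaining characters it is 'present'.
I (derived state 'absent') is shared by Taxon 1 and Taxon 2 — a synapomorphy uniting that clade.
II (state 'present') occurs in Taxon 1 and Taxon 7 but conflicts with the nesting implied by the other characters — most parsimoniously interpreted as homoplasy.
All ingroup taxa share the derived state 'present' for III; it defines the ingroup but does not resolve relationships within it.
IV (derived state 'absent') is shared by Taxon 1, Taxon 2, and Taxon 5 — a synapomorphy uniting that clade.
Most parsimonious ingroup topology: (((Taxon 1,Taxon 2),Taxon 5),Taxon 7).
Taxon 2 and Taxon 1 share a more recent common ancestor with each other than either does with Taxon 7, so Taxon 7 is the least closely related of the three.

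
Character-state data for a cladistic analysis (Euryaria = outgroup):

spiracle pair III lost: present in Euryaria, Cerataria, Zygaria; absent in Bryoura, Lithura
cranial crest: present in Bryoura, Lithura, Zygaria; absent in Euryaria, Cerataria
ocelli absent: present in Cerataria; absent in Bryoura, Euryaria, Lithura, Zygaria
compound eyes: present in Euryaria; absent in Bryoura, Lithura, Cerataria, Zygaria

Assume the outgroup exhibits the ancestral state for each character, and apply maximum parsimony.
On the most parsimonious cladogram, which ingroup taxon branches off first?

Cerataria

Character polarity is set by the outgroup: the derived state is whichever differs from the outgroup's state, so for spiracle pair III lost, compound eyes the derived state is 'absent', and for the remaining characters it is 'present'.
spiracle pair III lost: derived state 'absent' in Bryoura and Lithura only — synapomorphy for {Bryoura, Lithura}.
Only Bryoura, Lithura, and Zygaria show the derived state 'present' for cranial crest, supporting them as a clade.
ocelli absent: derived state 'present' in Cerataria only — an autapomorphy, so it tells us nothing about relationships among taxa.
compound eyes (derived state 'absent') is shared by all ingroup taxa — unites the whole ingroup.
Most parsimonious ingroup topology: ((Zygaria,(Lithura,Bryoura)),Cerataria).
Cerataria is sister to the clade containing all other ingroup taxa, so it is the earliest-diverging (most basal) ingroup lineage.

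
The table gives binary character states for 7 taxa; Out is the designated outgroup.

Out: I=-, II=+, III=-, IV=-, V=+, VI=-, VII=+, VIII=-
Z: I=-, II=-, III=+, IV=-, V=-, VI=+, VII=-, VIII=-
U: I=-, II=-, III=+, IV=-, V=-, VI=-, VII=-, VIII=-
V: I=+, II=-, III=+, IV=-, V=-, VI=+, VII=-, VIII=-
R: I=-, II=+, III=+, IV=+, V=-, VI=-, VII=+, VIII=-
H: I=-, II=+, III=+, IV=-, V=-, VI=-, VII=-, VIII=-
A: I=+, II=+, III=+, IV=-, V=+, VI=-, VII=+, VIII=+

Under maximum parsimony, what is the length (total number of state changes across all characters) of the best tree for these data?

Character polarity is set by the outgroup: the derived state is whichever differs from the outgroup's state, so for II, V, VII the derived state is '-', and for the remaining characters it is '+'.
I groups A and V, which is incompatible with the clades supported by the remaining characters; treating it as convergent (homoplasy) costs fewer steps than any alternative tree.
II (derived state '-') is shared by U, V, and Z — a synapomorphy uniting that clade.
All ingroup taxa share the derived state '+' for III; it defines the ingroup but does not resolve relationships within it.
IV: derived state '+' in R only — an autapomorphy, so it tells us nothing about relationships among taxa.
V (derived state '-') is shared by H, R, U, V, and Z — a synapomorphy uniting that clade.
Only V and Z show the derived state '+' for VI, supporting them as a clade.
VII: derived state '-' in H, U, V, and Z only — synapomorphy for {H, U, V, Z}.
VIII: derived state '+' in A only — an autapomorphy, so it tells us nothing about relationships among taxa.
Most parsimonious ingroup topology: (((((Z,V),U),H),R),A).
Changes per character on this tree: I: 2; II: 1; III: 1; IV: 1; V: 1; VI: 1; VII: 1; VIII: 1.
Total = 9.

9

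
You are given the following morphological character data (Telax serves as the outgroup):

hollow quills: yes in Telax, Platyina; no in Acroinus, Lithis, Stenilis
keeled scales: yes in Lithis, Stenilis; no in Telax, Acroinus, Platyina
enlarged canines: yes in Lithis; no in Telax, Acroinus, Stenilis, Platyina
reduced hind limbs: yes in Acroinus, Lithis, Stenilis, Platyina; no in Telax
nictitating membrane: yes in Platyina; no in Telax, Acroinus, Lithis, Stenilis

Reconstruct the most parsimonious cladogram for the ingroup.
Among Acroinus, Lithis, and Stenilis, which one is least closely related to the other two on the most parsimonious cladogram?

Acroinus

Character polarity is set by the outgroup: the derived state is whichever differs from the outgroup's state, so for hollow quills the derived state is 'no', and for the remaining characters it is 'yes'.
Only Acroinus, Lithis, and Stenilis show the derived state 'no' for hollow quills, supporting them as a clade.
keeled scales: derived state 'yes' in Lithis and Stenilis only — synapomorphy for {Lithis, Stenilis}.
enlarged canines (derived state 'yes') is unique to Lithis (autapomorphy; uninformative for grouping).
reduced hind limbs (derived state 'yes') is shared by all ingroup taxa — unites the whole ingroup.
nictitating membrane: derived state 'yes' in Platyina only — an autapomorphy, so it tells us nothing about relationships among taxa.
Most parsimonious ingroup topology: ((Acroinus,(Lithis,Stenilis)),Platyina).
Stenilis and Lithis share a more recent common ancestor with each other than either does with Acroinus, so Acroinus is the least closely related of the three.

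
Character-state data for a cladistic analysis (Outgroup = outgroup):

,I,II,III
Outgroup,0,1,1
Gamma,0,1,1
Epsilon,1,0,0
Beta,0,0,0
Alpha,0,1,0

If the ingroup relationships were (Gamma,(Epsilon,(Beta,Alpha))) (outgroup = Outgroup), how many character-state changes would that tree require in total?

4

Map each character onto (Gamma,(Epsilon,(Beta,Alpha))) (rooted by Outgroup) and count the minimum state changes it requires (Fitch parsimony):
I: 1; II: 2; III: 1.
Total tree length = 4.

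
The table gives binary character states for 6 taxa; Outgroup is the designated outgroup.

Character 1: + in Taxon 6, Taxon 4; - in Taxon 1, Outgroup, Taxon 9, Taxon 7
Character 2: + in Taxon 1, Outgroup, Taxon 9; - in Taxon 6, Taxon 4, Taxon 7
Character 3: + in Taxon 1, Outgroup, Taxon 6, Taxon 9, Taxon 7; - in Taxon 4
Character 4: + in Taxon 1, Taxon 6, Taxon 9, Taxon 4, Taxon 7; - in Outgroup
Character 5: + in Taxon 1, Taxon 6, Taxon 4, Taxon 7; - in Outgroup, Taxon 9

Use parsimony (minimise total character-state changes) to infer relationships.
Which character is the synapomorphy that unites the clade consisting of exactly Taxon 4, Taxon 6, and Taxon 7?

Character polarity is set by the outgroup: the derived state is whichever differs from the outgroup's state, so for Character 2, Character 3 the derived state is '-', and for the remaining characters it is '+'.
Character 1 (derived state '+') is shared by Taxon 4 and Taxon 6 — a synapomorphy uniting that clade.
Character 2 (derived state '-') is shared by Taxon 4, Taxon 6, and Taxon 7 — a synapomorphy uniting that clade.
Character 3: derived state '-' in Taxon 4 only — an autapomorphy, so it tells us nothing about relationships among taxa.
All ingroup taxa share the derived state '+' for Character 4; it defines the ingroup but does not resolve relationships within it.
Character 5: derived state '+' in Taxon 1, Taxon 4, Taxon 6, and Taxon 7 only — synapomorphy for {Taxon 1, Taxon 4, Taxon 6, Taxon 7}.
Most parsimonious ingroup topology: ((((Taxon 6,Taxon 4),Taxon 7),Taxon 1),Taxon 9).
The clade {Taxon 4, Taxon 6, Taxon 7} is supported by Character 2: its derived state '-' occurs in exactly those taxa and in no other taxon (including the outgroup).

Character 2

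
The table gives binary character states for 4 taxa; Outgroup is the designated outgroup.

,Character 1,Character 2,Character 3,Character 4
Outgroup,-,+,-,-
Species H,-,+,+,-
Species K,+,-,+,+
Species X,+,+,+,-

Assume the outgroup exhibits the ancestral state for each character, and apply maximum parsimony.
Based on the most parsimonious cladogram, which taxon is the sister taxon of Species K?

Species X

Character polarity is set by the outgroup: the derived state is whichever differs from the outgroup's state, so for Character 2 the derived state is '-', and for the remaining characters it is '+'.
Character 1 (derived state '+') is shared by Species K and Species X — a synapomorphy uniting that clade.
Character 2: derived state '-' in Species K only — an autapomorphy, so it tells us nothing about relationships among taxa.
Character 3 (derived state '+') is shared by all ingroup taxa — unites the whole ingroup.
Character 4: derived state '+' in Species K only — an autapomorphy, so it tells us nothing about relationships among taxa.
Most parsimonious ingroup topology: (Species H,(Species K,Species X)).
Species K and Species X form a cherry on this tree, so they are sister taxa.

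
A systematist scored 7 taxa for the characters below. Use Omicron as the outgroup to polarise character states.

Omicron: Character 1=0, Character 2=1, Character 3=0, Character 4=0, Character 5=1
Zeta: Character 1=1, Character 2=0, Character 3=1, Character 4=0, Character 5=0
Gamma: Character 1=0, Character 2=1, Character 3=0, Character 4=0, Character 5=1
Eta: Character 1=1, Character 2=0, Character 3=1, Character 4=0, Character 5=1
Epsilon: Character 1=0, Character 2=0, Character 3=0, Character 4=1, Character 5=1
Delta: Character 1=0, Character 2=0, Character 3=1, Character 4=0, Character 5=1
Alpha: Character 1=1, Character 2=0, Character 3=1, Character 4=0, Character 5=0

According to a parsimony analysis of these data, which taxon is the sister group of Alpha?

Character polarity is set by the outgroup: the derived state is whichever differs from the outgroup's state, so for Character 2, Character 5 the derived state is '0', and for the remaining characters it is '1'.
Character 1 (derived state '1') is shared by Alpha, Eta, and Zeta — a synapomorphy uniting that clade.
Character 2 (derived state '0') is shared by Alpha, Delta, Epsilon, Eta, and Zeta — a synapomorphy uniting that clade.
Character 3 (derived state '1') is shared by Alpha, Delta, Eta, and Zeta — a synapomorphy uniting that clade.
Character 4 (derived state '1') is unique to Epsilon (autapomorphy; uninformative for grouping).
Character 5: derived state '0' in Alpha and Zeta only — synapomorphy for {Alpha, Zeta}.
Most parsimonious ingroup topology: (((((Zeta,Alpha),Eta),Delta),Epsilon),Gamma).
Alpha and Zeta form a cherry on this tree, so they are sister taxa.

Zeta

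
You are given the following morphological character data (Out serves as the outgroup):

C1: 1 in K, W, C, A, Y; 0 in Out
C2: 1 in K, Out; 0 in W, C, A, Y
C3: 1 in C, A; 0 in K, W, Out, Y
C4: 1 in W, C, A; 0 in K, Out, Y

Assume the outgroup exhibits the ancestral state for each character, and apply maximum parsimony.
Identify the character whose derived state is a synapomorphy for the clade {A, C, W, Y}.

Character polarity is set by the outgroup: the derived state is whichever differs from the outgroup's state, so for C2 the derived state is '0', and for the remaining characters it is '1'.
C1 (derived state '1') is shared by all ingroup taxa — unites the whole ingroup.
Only A, C, W, and Y show the derived state '0' for C2, supporting them as a clade.
C3 (derived state '1') is shared by A and C — a synapomorphy uniting that clade.
C4 (derived state '1') is shared by A, C, and W — a synapomorphy uniting that clade.
Most parsimonious ingroup topology: (K,(((A,C),W),Y)).
The clade {A, C, W, Y} is supported by C2: its derived state '0' occurs in exactly those taxa and in no other taxon (including the outgroup).

C2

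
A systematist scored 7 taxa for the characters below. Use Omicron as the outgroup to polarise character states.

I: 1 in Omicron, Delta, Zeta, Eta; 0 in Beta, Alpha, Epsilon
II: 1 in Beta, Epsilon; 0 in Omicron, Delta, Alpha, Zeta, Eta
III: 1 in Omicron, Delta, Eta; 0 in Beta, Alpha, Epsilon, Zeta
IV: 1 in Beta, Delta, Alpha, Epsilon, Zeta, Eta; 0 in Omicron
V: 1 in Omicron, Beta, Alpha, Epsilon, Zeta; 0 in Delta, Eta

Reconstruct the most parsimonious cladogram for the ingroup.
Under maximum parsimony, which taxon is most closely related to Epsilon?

Character polarity is set by the outgroup: the derived state is whichever differs from the outgroup's state, so for I, III, V the derived state is '0', and for the remaining characters it is '1'.
I: derived state '0' in Alpha, Beta, and Epsilon only — synapomorphy for {Alpha, Beta, Epsilon}.
Only Beta and Epsilon show the derived state '1' for II, supporting them as a clade.
III: derived state '0' in Alpha, Beta, Epsilon, and Zeta only — synapomorphy for {Alpha, Beta, Epsilon, Zeta}.
All ingroup taxa share the derived state '1' for IV; it defines the ingroup but does not resolve relationships within it.
V (derived state '0') is shared by Delta and Eta — a synapomorphy uniting that clade.
Most parsimonious ingroup topology: ((((Beta,Epsilon),Alpha),Zeta),(Delta,Eta)).
Epsilon and Beta form a cherry on this tree, so they are sister taxa.

Beta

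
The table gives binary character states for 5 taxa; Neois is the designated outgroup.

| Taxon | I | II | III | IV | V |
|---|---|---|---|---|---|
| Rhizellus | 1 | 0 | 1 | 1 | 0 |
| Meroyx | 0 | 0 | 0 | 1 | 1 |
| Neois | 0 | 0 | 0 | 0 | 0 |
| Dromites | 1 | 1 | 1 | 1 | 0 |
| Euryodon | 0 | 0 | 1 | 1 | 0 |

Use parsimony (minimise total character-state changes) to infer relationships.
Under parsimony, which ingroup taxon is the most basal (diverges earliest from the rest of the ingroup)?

The outgroup has state '0' for every character, so '1' is the derived state throughout.
I: derived state '1' in Dromites and Rhizellus only — synapomorphy for {Dromites, Rhizellus}.
II: derived state '1' in Dromites only — an autapomorphy, so it tells us nothing about relationships among taxa.
III: derived state '1' in Dromites, Euryodon, and Rhizellus only — synapomorphy for {Dromites, Euryodon, Rhizellus}.
All ingroup taxa share the derived state '1' for IV; it defines the ingroup but does not resolve relationships within it.
V (derived state '1') is unique to Meroyx (autapomorphy; uninformative for grouping).
Most parsimonious ingroup topology: (((Rhizellus,Dromites),Euryodon),Meroyx).
Meroyx is sister to the clade containing all other ingroup taxa, so it is the earliest-diverging (most basal) ingroup lineage.

Meroyx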